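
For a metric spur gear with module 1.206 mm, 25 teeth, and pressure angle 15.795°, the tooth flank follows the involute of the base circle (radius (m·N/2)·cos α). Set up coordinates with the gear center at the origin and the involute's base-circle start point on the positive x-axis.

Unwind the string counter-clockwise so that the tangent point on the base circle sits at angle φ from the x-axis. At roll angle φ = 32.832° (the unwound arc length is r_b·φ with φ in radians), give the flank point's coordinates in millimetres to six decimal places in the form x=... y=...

pitch radius r_p = m·N/2 = 1.206·25/2 = 15.075000
base radius r_b = r_p·cos α = 15.075000·cos 15.795° = 14.505794
roll angle φ = 32.832° = 0.57302650 rad
x = r_b·(cos φ + φ·sin φ) = 14.505794·(0.84026393 + 0.57302650·0.54217759) = 16.695387
y = r_b·(sin φ − φ·cos φ) = 14.505794·(0.54217759 − 0.57302650·0.84026393) = 0.880271

x=16.695387 y=0.880271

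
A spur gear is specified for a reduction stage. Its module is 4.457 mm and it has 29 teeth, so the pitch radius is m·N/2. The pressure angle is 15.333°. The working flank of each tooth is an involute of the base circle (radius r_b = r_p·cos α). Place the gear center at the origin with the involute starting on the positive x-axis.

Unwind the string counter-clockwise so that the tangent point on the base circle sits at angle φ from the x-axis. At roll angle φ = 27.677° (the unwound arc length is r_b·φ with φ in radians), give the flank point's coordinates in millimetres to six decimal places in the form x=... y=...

pitch radius r_p = m·N/2 = 4.457·29/2 = 64.626500
base radius r_b = r_p·cos α = 64.626500·cos 15.333° = 62.326138
roll angle φ = 27.677° = 0.48305478 rad
x = r_b·(cos φ + φ·sin φ) = 62.326138·(0.88558015 + 0.48305478·0.46448659) = 69.179060
y = r_b·(sin φ − φ·cos φ) = 62.326138·(0.46448659 − 0.48305478·0.88558015) = 2.287548

x=69.179060 y=2.287548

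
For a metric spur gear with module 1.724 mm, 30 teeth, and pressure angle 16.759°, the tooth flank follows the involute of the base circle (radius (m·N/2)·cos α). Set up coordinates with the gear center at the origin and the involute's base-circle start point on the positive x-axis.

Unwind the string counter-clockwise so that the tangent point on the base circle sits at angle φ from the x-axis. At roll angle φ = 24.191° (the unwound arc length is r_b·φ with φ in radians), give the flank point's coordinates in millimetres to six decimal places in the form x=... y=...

pitch radius r_p = m·N/2 = 1.724·30/2 = 25.860000
base radius r_b = r_p·cos α = 25.860000·cos 16.759° = 24.761624
roll angle φ = 24.191° = 0.42221260 rad
x = r_b·(cos φ + φ·sin φ) = 24.761624·(0.91218450 + 0.42221260·0.40977975) = 26.871282
y = r_b·(sin φ − φ·cos φ) = 24.761624·(0.40977975 − 0.42221260·0.91218450) = 0.610225

x=26.871282 y=0.610225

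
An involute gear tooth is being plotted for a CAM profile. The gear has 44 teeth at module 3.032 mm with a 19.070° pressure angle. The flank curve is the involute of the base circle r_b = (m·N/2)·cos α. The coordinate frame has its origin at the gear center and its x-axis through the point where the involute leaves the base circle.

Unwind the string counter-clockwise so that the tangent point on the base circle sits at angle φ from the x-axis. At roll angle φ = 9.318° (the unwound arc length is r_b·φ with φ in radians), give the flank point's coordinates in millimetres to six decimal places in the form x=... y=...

x=63.871486 y=0.090151

pitch radius r_p = m·N/2 = 3.032·44/2 = 66.704000
base radius r_b = r_p·cos α = 66.704000·cos 19.070° = 63.043292
roll angle φ = 9.318° = 0.16262978 rad
x = r_b·(cos φ + φ·sin φ) = 63.043292·(0.98680490 + 0.16262978·0.16191384) = 63.871486
y = r_b·(sin φ − φ·cos φ) = 63.043292·(0.16191384 − 0.16262978·0.98680490) = 0.090151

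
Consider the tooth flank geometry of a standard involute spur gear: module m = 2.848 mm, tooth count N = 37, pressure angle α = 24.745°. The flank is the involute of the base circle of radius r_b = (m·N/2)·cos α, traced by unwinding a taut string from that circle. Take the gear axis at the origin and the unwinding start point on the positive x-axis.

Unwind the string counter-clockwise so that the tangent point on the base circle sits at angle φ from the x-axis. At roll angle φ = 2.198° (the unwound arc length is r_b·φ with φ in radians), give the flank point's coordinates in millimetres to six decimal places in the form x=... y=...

x=47.885369 y=0.000900

pitch radius r_p = m·N/2 = 2.848·37/2 = 52.688000
base radius r_b = r_p·cos α = 52.688000·cos 24.745° = 47.850172
roll angle φ = 2.198° = 0.03836234 rad
x = r_b·(cos φ + φ·sin φ) = 47.850172·(0.99926426 + 0.03836234·0.03835293) = 47.885369
y = r_b·(sin φ − φ·cos φ) = 47.850172·(0.03835293 − 0.03836234·0.99926426) = 0.000900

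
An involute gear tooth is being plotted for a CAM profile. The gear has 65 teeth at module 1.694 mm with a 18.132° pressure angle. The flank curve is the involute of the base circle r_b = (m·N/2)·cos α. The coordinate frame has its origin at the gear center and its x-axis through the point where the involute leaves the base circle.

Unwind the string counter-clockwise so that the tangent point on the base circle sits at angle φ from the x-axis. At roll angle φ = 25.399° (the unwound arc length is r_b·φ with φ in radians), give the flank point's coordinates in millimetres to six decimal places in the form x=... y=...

x=57.212115 y=1.489632

pitch radius r_p = m·N/2 = 1.694·65/2 = 55.055000
base radius r_b = r_p·cos α = 55.055000·cos 18.132° = 52.321083
roll angle φ = 25.399° = 0.44329618 rad
x = r_b·(cos φ + φ·sin φ) = 52.321083·(0.90334278 + 0.44329618·0.42891937) = 57.212115
y = r_b·(sin φ − φ·cos φ) = 52.321083·(0.42891937 − 0.44329618·0.90334278) = 1.489632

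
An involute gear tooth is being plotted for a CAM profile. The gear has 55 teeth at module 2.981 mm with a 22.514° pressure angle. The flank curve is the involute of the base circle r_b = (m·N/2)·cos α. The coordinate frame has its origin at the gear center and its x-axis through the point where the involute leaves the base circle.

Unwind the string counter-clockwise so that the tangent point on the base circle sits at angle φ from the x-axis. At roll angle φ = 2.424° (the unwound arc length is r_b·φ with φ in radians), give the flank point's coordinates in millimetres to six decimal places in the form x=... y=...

x=75.797409 y=0.001911

pitch radius r_p = m·N/2 = 2.981·55/2 = 81.977500
base radius r_b = r_p·cos α = 81.977500·cos 22.514° = 75.729667
roll angle φ = 2.424° = 0.04230678 rad
x = r_b·(cos φ + φ·sin φ) = 75.729667·(0.99910520 + 0.04230678·0.04229416) = 75.797409
y = r_b·(sin φ − φ·cos φ) = 75.729667·(0.04229416 − 0.04230678·0.99910520) = 0.001911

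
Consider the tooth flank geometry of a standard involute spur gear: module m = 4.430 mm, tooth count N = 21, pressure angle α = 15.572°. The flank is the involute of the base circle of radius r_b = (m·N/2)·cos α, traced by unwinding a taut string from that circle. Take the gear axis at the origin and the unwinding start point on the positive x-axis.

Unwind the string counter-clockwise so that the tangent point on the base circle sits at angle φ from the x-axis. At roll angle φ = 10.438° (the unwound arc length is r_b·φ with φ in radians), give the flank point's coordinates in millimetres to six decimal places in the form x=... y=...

x=45.545008 y=0.090006

pitch radius r_p = m·N/2 = 4.430·21/2 = 46.515000
base radius r_b = r_p·cos α = 46.515000·cos 15.572° = 44.807614
roll angle φ = 10.438° = 0.18217747 rad
x = r_b·(cos φ + φ·sin φ) = 44.807614·(0.98345153 + 0.18217747·0.18117143) = 45.545008
y = r_b·(sin φ − φ·cos φ) = 44.807614·(0.18117143 − 0.18217747·0.98345153) = 0.090006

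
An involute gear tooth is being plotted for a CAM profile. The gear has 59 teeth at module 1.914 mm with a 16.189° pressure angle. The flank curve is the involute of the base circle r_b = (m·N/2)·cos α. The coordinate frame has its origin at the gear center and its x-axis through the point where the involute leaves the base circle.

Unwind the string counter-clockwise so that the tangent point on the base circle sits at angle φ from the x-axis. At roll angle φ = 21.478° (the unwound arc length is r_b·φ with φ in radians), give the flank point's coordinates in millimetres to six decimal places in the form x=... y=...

x=57.901108 y=0.938792

pitch radius r_p = m·N/2 = 1.914·59/2 = 56.463000
base radius r_b = r_p·cos α = 56.463000·cos 16.189° = 54.224086
roll angle φ = 21.478° = 0.37486182 rad
x = r_b·(cos φ + φ·sin φ) = 54.224086·(0.93055823 + 0.37486182·0.36614395) = 57.901108
y = r_b·(sin φ − φ·cos φ) = 54.224086·(0.36614395 − 0.37486182·0.93055823) = 0.938792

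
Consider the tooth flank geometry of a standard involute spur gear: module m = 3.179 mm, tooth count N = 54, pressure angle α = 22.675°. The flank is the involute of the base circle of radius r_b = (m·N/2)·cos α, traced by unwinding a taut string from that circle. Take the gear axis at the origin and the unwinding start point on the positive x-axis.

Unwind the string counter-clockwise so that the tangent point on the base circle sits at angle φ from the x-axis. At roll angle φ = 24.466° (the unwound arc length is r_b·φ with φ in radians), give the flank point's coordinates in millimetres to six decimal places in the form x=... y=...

x=86.093350 y=2.018264

pitch radius r_p = m·N/2 = 3.179·54/2 = 85.833000
base radius r_b = r_p·cos α = 85.833000·cos 22.675° = 79.198657
roll angle φ = 24.466° = 0.42701225 rad
x = r_b·(cos φ + φ·sin φ) = 79.198657·(0.91020719 + 0.42701225·0.41415319) = 86.093350
y = r_b·(sin φ − φ·cos φ) = 79.198657·(0.41415319 − 0.42701225·0.91020719) = 2.018264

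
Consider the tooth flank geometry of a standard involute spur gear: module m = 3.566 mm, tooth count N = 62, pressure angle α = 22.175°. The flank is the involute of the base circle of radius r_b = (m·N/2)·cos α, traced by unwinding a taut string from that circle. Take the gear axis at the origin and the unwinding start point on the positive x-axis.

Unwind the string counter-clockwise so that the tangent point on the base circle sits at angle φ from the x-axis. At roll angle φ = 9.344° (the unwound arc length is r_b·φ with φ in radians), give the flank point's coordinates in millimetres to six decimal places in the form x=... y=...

x=103.721789 y=0.147613

pitch radius r_p = m·N/2 = 3.566·62/2 = 110.546000
base radius r_b = r_p·cos α = 110.546000·cos 22.175° = 102.369505
roll angle φ = 9.344° = 0.16308357 rad
x = r_b·(cos φ + φ·sin φ) = 102.369505·(0.98673132 + 0.16308357·0.16236162) = 103.721789
y = r_b·(sin φ − φ·cos φ) = 102.369505·(0.16236162 − 0.16308357·0.98673132) = 0.147613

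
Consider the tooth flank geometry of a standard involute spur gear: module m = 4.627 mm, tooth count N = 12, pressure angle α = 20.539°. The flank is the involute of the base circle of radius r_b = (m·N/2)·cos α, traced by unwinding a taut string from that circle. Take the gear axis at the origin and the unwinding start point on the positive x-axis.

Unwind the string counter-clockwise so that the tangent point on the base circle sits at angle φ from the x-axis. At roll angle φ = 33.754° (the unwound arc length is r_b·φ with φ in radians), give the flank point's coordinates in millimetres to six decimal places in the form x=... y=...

x=30.124640 y=1.711064

pitch radius r_p = m·N/2 = 4.627·12/2 = 27.762000
base radius r_b = r_p·cos α = 27.762000·cos 20.539° = 25.997269
roll angle φ = 33.754° = 0.58911844 rad
x = r_b·(cos φ + φ·sin φ) = 25.997269·(0.83143082 + 0.58911844·0.55562828) = 30.124640
y = r_b·(sin φ − φ·cos φ) = 25.997269·(0.55562828 − 0.58911844·0.83143082) = 1.711064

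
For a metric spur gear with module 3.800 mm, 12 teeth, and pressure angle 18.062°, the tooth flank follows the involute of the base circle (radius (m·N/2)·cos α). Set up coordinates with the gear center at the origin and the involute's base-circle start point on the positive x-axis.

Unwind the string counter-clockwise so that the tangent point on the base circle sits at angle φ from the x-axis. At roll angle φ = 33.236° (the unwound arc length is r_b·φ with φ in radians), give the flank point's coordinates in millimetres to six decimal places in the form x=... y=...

x=25.022303 y=1.363455

pitch radius r_p = m·N/2 = 3.800·12/2 = 22.800000
base radius r_b = r_p·cos α = 22.800000·cos 18.062° = 21.676452
roll angle φ = 33.236° = 0.58007763 rad
x = r_b·(cos φ + φ·sin φ) = 21.676452·(0.83642010 + 0.58007763·0.54808887) = 25.022303
y = r_b·(sin φ − φ·cos φ) = 21.676452·(0.54808887 − 0.58007763·0.83642010) = 1.363455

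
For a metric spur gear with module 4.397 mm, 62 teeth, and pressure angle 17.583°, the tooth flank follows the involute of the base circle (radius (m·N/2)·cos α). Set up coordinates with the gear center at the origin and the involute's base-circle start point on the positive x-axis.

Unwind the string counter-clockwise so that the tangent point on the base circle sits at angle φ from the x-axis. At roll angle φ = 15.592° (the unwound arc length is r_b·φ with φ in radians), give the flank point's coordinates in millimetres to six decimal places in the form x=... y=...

pitch radius r_p = m·N/2 = 4.397·62/2 = 136.307000
base radius r_b = r_p·cos α = 136.307000·cos 17.583° = 129.938783
roll angle φ = 15.592° = 0.27213174 rad
x = r_b·(cos φ + φ·sin φ) = 129.938783·(0.96320011 + 0.27213174·0.26878534) = 134.661425
y = r_b·(sin φ − φ·cos φ) = 129.938783·(0.26878534 − 0.27213174·0.96320011) = 0.866434

x=134.661425 y=0.866434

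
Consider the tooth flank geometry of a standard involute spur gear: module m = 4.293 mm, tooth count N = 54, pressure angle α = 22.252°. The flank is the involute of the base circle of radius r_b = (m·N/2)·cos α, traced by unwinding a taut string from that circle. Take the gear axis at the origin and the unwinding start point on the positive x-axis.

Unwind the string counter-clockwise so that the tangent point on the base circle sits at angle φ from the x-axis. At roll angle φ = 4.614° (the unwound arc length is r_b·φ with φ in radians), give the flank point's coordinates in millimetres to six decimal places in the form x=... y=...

pitch radius r_p = m·N/2 = 4.293·54/2 = 115.911000
base radius r_b = r_p·cos α = 115.911000·cos 22.252° = 107.278793
roll angle φ = 4.614° = 0.08052949 rad
x = r_b·(cos φ + φ·sin φ) = 107.278793·(0.99675925 + 0.08052949·0.08044248) = 107.626081
y = r_b·(sin φ − φ·cos φ) = 107.278793·(0.08044248 − 0.08052949·0.99675925) = 0.018663

x=107.626081 y=0.018663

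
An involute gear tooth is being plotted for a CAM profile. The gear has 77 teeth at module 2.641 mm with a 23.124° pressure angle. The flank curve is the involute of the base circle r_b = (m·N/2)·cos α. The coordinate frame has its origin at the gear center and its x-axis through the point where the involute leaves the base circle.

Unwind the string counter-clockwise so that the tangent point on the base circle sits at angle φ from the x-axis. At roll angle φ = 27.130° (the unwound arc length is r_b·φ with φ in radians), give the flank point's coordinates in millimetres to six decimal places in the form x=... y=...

x=103.411891 y=3.235539

pitch radius r_p = m·N/2 = 2.641·77/2 = 101.678500
base radius r_b = r_p·cos α = 101.678500·cos 23.124° = 93.509352
roll angle φ = 27.130° = 0.47350783 rad
x = r_b·(cos φ + φ·sin φ) = 93.509352·(0.88997416 + 0.47350783·0.45601096) = 103.411891
y = r_b·(sin φ − φ·cos φ) = 93.509352·(0.45601096 − 0.47350783·0.88997416) = 3.235539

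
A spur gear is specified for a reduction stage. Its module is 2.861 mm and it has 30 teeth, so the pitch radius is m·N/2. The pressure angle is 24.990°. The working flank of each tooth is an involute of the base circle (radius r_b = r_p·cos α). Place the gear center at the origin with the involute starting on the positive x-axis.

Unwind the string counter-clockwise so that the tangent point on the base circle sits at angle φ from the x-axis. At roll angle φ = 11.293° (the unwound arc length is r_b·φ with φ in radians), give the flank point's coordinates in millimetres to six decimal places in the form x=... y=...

x=39.645592 y=0.098894

pitch radius r_p = m·N/2 = 2.861·30/2 = 42.915000
base radius r_b = r_p·cos α = 42.915000·cos 24.990° = 38.897364
roll angle φ = 11.293° = 0.19710003 rad
x = r_b·(cos φ + φ·sin φ) = 38.897364·(0.98063859 + 0.19710003·0.19582634) = 39.645592
y = r_b·(sin φ − φ·cos φ) = 38.897364·(0.19582634 − 0.19710003·0.98063859) = 0.098894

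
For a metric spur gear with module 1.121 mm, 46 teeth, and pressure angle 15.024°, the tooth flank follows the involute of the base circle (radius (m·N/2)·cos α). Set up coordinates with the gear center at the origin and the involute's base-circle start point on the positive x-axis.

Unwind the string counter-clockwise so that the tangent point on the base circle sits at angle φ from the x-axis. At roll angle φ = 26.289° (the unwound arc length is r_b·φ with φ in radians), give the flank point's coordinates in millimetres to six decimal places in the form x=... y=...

x=27.386523 y=0.785038

pitch radius r_p = m·N/2 = 1.121·46/2 = 25.783000
base radius r_b = r_p·cos α = 25.783000·cos 15.024° = 24.901668
roll angle φ = 26.289° = 0.45882961 rad
x = r_b·(cos φ + φ·sin φ) = 24.901668·(0.89657148 + 0.45882961·0.44289907) = 27.386523
y = r_b·(sin φ − φ·cos φ) = 24.901668·(0.44289907 − 0.45882961·0.89657148) = 0.785038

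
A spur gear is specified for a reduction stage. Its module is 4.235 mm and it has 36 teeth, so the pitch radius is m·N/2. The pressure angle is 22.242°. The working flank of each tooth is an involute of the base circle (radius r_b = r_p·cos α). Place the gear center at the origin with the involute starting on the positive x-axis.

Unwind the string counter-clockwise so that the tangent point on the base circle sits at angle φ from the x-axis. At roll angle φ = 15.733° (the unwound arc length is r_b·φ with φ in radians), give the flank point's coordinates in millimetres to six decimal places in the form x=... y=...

pitch radius r_p = m·N/2 = 4.235·36/2 = 76.230000
base radius r_b = r_p·cos α = 76.230000·cos 22.242° = 70.557982
roll angle φ = 15.733° = 0.27459265 rad
x = r_b·(cos φ + φ·sin φ) = 70.557982·(0.96253573 + 0.27459265·0.27115487) = 73.168124
y = r_b·(sin φ − φ·cos φ) = 70.557982·(0.27115487 − 0.27459265·0.96253573) = 0.483296

x=73.168124 y=0.483296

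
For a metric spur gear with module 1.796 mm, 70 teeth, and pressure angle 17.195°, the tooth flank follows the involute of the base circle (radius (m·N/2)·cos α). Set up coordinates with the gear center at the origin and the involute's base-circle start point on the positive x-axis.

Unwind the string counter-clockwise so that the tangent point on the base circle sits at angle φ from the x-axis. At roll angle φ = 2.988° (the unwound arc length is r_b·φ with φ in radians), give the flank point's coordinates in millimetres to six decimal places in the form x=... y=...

pitch radius r_p = m·N/2 = 1.796·70/2 = 62.860000
base radius r_b = r_p·cos α = 62.860000·cos 17.195° = 60.050420
roll angle φ = 2.988° = 0.05215044 rad
x = r_b·(cos φ + φ·sin φ) = 60.050420·(0.99864047 + 0.05215044·0.05212680) = 60.132023
y = r_b·(sin φ − φ·cos φ) = 60.050420·(0.05212680 − 0.05215044·0.99864047) = 0.002838

x=60.132023 y=0.002838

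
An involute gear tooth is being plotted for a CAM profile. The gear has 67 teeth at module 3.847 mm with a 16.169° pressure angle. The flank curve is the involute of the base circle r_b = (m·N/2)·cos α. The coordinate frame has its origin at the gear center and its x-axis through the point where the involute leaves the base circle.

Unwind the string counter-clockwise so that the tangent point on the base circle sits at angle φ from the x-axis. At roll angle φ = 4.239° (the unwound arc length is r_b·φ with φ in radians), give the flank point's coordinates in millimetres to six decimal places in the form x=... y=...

x=124.115099 y=0.016699

pitch radius r_p = m·N/2 = 3.847·67/2 = 128.874500
base radius r_b = r_p·cos α = 128.874500·cos 16.169° = 123.776804
roll angle φ = 4.239° = 0.07398451 rad
x = r_b·(cos φ + φ·sin φ) = 123.776804·(0.99726439 + 0.07398451·0.07391703) = 124.115099
y = r_b·(sin φ − φ·cos φ) = 123.776804·(0.07391703 − 0.07398451·0.99726439) = 0.016699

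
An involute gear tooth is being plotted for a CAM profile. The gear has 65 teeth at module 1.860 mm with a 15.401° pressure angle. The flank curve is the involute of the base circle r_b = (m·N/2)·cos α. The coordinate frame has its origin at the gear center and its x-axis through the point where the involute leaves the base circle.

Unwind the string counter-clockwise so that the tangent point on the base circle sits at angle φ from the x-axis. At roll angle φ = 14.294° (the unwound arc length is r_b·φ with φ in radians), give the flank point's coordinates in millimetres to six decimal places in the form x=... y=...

x=60.064786 y=0.299765

pitch radius r_p = m·N/2 = 1.860·65/2 = 60.450000
base radius r_b = r_p·cos α = 60.450000·cos 15.401° = 58.279287
roll angle φ = 14.294° = 0.24947736 rad
x = r_b·(cos φ + φ·sin φ) = 58.279287·(0.96904159 + 0.24947736·0.24689754) = 60.064786
y = r_b·(sin φ − φ·cos φ) = 58.279287·(0.24689754 − 0.24947736·0.96904159) = 0.299765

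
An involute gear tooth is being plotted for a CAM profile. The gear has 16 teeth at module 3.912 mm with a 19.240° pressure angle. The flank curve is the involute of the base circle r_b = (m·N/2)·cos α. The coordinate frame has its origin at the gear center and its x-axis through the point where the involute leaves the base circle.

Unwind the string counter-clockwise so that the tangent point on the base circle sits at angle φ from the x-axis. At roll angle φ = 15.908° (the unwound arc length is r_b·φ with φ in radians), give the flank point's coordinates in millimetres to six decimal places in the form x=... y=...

x=30.665052 y=0.209187

pitch radius r_p = m·N/2 = 3.912·16/2 = 31.296000
base radius r_b = r_p·cos α = 31.296000·cos 19.240° = 29.548010
roll angle φ = 15.908° = 0.27764698 rad
x = r_b·(cos φ + φ·sin φ) = 29.548010·(0.96170305 + 0.27764698·0.27409350) = 30.665052
y = r_b·(sin φ − φ·cos φ) = 29.548010·(0.27409350 − 0.27764698·0.96170305) = 0.209187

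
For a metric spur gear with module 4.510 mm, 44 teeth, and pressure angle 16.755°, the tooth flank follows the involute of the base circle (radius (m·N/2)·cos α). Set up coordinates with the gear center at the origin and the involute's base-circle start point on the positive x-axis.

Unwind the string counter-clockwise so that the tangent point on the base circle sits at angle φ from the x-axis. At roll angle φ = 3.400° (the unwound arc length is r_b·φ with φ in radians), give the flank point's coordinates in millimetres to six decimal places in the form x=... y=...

x=95.174866 y=0.006615

pitch radius r_p = m·N/2 = 4.510·44/2 = 99.220000
base radius r_b = r_p·cos α = 99.220000·cos 16.755° = 95.007735
roll angle φ = 3.400° = 0.05934119 rad
x = r_b·(cos φ + φ·sin φ) = 95.007735·(0.99823983 + 0.05934119·0.05930637) = 95.174866
y = r_b·(sin φ − φ·cos φ) = 95.007735·(0.05930637 − 0.05934119·0.99823983) = 0.006615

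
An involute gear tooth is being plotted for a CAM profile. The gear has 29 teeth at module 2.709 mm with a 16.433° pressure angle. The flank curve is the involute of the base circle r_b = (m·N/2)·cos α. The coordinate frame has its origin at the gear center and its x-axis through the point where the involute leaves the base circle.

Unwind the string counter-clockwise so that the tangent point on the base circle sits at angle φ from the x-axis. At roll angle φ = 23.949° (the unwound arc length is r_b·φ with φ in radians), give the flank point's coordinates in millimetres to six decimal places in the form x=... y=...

pitch radius r_p = m·N/2 = 2.709·29/2 = 39.280500
base radius r_b = r_p·cos α = 39.280500·cos 16.433° = 37.675939
roll angle φ = 23.949° = 0.41798890 rad
x = r_b·(cos φ + φ·sin φ) = 37.675939·(0.91390714 + 0.41798890·0.40592332) = 40.824840
y = r_b·(sin φ − φ·cos φ) = 37.675939·(0.40592332 − 0.41798890·0.91390714) = 0.901219

x=40.824840 y=0.901219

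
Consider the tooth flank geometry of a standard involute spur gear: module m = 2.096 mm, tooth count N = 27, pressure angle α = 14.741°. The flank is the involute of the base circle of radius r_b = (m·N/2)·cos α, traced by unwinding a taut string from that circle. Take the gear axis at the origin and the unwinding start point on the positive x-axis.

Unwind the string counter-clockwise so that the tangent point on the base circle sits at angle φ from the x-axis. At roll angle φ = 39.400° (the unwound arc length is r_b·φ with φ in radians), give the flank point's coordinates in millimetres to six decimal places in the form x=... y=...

x=33.089684 y=2.828213

pitch radius r_p = m·N/2 = 2.096·27/2 = 28.296000
base radius r_b = r_p·cos α = 28.296000·cos 14.741° = 27.364663
roll angle φ = 39.400° = 0.68765973 rad
x = r_b·(cos φ + φ·sin φ) = 27.364663·(0.77273357 + 0.68765973·0.63473051) = 33.089684
y = r_b·(sin φ − φ·cos φ) = 27.364663·(0.63473051 − 0.68765973·0.77273357) = 2.828213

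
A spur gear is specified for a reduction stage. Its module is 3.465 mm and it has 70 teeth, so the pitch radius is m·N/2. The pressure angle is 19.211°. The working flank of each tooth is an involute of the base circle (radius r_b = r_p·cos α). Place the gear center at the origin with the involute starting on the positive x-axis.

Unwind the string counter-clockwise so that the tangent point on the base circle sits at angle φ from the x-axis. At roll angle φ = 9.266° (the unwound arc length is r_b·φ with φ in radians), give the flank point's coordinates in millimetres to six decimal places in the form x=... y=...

x=116.009410 y=0.161042

pitch radius r_p = m·N/2 = 3.465·70/2 = 121.275000
base radius r_b = r_p·cos α = 121.275000·cos 19.211° = 114.521585
roll angle φ = 9.266° = 0.16172221 rad
x = r_b·(cos φ + φ·sin φ) = 114.521585·(0.98695144 + 0.16172221·0.16101818) = 116.009410
y = r_b·(sin φ − φ·cos φ) = 114.521585·(0.16101818 − 0.16172221·0.98695144) = 0.161042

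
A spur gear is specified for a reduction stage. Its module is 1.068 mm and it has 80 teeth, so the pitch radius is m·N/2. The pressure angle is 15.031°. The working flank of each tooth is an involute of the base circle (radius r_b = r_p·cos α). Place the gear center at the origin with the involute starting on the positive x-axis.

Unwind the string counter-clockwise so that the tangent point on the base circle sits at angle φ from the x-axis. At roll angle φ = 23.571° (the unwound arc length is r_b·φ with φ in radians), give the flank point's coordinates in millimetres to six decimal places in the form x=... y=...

x=44.603369 y=0.941432

pitch radius r_p = m·N/2 = 1.068·80/2 = 42.720000
base radius r_b = r_p·cos α = 42.720000·cos 15.031° = 41.258363
roll angle φ = 23.571° = 0.41139156 rad
x = r_b·(cos φ + φ·sin φ) = 41.258363·(0.91656525 + 0.41139156·0.39988517) = 44.603369
y = r_b·(sin φ − φ·cos φ) = 41.258363·(0.39988517 − 0.41139156·0.91656525) = 0.941432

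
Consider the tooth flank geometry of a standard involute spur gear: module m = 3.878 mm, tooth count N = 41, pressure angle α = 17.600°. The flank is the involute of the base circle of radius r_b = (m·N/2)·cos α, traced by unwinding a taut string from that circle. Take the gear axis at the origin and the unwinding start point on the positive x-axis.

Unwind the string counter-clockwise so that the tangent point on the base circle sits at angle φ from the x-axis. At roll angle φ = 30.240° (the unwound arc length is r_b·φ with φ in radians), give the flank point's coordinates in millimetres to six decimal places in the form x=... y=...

x=85.608307 y=3.611199

pitch radius r_p = m·N/2 = 3.878·41/2 = 79.499000
base radius r_b = r_p·cos α = 79.499000·cos 17.600° = 75.777705
roll angle φ = 30.240° = 0.52778757 rad
x = r_b·(cos φ + φ·sin φ) = 75.777705·(0.86392342 + 0.52778757·0.50362320) = 85.608307
y = r_b·(sin φ − φ·cos φ) = 75.777705·(0.50362320 − 0.52778757·0.86392342) = 3.611199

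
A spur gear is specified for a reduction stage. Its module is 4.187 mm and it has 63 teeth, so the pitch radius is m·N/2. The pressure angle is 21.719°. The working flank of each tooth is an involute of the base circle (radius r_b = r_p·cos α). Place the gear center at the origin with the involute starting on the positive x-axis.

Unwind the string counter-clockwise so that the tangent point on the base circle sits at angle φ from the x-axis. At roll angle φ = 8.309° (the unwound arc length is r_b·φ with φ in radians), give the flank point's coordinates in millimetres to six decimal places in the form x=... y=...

pitch radius r_p = m·N/2 = 4.187·63/2 = 131.890500
base radius r_b = r_p·cos α = 131.890500·cos 21.719° = 122.527581
roll angle φ = 8.309° = 0.14501941 rad
x = r_b·(cos φ + φ·sin φ) = 122.527581·(0.98950310 + 0.14501941·0.14451163) = 123.809231
y = r_b·(sin φ − φ·cos φ) = 122.527581·(0.14451163 − 0.14501941·0.98950310) = 0.124302

x=123.809231 y=0.124302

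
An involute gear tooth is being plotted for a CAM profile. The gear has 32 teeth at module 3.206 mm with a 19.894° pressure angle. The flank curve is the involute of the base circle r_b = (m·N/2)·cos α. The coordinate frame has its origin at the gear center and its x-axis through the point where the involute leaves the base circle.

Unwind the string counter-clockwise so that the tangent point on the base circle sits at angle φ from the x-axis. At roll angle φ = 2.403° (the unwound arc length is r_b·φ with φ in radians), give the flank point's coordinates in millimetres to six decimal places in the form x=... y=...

x=48.277251 y=0.001186

pitch radius r_p = m·N/2 = 3.206·32/2 = 51.296000
base radius r_b = r_p·cos α = 51.296000·cos 19.894° = 48.234848
roll angle φ = 2.403° = 0.04194026 rad
x = r_b·(cos φ + φ·sin φ) = 48.234848·(0.99912064 + 0.04194026·0.04192797) = 48.277251
y = r_b·(sin φ − φ·cos φ) = 48.234848·(0.04192797 − 0.04194026·0.99912064) = 0.001186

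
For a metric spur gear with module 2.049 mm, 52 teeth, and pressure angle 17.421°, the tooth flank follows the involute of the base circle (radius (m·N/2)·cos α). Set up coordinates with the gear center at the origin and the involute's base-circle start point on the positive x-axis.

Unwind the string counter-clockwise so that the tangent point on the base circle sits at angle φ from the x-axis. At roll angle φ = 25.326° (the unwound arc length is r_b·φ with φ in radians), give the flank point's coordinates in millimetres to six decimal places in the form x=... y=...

x=55.556130 y=1.434910

pitch radius r_p = m·N/2 = 2.049·52/2 = 53.274000
base radius r_b = r_p·cos α = 53.274000·cos 17.421° = 50.830357
roll angle φ = 25.326° = 0.44202209 rad
x = r_b·(cos φ + φ·sin φ) = 50.830357·(0.90388853 + 0.44202209·0.42776808) = 55.556130
y = r_b·(sin φ − φ·cos φ) = 50.830357·(0.42776808 − 0.44202209·0.90388853) = 1.434910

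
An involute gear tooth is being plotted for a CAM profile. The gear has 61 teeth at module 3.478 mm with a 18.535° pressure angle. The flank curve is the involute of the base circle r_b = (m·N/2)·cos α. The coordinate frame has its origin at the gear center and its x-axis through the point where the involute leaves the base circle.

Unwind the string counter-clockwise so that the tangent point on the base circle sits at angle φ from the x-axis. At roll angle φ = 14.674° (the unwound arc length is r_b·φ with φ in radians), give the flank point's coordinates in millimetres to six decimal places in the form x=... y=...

pitch radius r_p = m·N/2 = 3.478·61/2 = 106.079000
base radius r_b = r_p·cos α = 106.079000·cos 18.535° = 100.576645
roll angle φ = 14.674° = 0.25610961 rad
x = r_b·(cos φ + φ·sin φ) = 100.576645·(0.96738280 + 0.25610961·0.25331899) = 103.821271
y = r_b·(sin φ − φ·cos φ) = 100.576645·(0.25331899 − 0.25610961·0.96738280) = 0.559503

x=103.821271 y=0.559503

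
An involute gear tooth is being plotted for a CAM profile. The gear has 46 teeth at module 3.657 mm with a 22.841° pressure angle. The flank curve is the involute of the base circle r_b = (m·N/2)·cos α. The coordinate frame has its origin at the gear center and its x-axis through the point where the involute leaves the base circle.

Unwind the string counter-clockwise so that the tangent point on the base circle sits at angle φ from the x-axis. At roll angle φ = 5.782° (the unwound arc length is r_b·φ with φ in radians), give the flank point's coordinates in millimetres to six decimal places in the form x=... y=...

pitch radius r_p = m·N/2 = 3.657·46/2 = 84.111000
base radius r_b = r_p·cos α = 84.111000·cos 22.841° = 77.515488
roll angle φ = 5.782° = 0.10091494 rad
x = r_b·(cos φ + φ·sin φ) = 77.515488·(0.99491241 + 0.10091494·0.10074374) = 77.909185
y = r_b·(sin φ − φ·cos φ) = 77.515488·(0.10074374 − 0.10091494·0.99491241) = 0.026527

x=77.909185 y=0.026527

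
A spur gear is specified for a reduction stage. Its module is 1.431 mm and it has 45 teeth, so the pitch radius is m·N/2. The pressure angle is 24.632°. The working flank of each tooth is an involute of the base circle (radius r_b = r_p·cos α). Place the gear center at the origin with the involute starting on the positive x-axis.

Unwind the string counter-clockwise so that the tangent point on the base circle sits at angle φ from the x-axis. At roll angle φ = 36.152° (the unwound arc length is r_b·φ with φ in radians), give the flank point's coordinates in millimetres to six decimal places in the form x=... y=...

pitch radius r_p = m·N/2 = 1.431·45/2 = 32.197500
base radius r_b = r_p·cos α = 32.197500·cos 24.632° = 29.267639
roll angle φ = 36.152° = 0.63097143 rad
x = r_b·(cos φ + φ·sin φ) = 29.267639·(0.80745481 + 0.63097143·0.58992942) = 34.526549
y = r_b·(sin φ − φ·cos φ) = 29.267639·(0.58992942 − 0.63097143·0.80745481) = 2.354538

x=34.526549 y=2.354538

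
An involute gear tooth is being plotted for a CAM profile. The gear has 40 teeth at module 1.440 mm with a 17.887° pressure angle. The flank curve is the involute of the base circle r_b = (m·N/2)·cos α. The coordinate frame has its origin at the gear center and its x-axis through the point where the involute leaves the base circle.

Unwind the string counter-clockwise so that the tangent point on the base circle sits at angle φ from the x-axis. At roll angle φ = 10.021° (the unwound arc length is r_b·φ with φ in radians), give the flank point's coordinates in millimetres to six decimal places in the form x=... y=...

pitch radius r_p = m·N/2 = 1.440·40/2 = 28.800000
base radius r_b = r_p·cos α = 28.800000·cos 17.887° = 27.407927
roll angle φ = 10.021° = 0.17489944 rad
x = r_b·(cos φ + φ·sin φ) = 27.407927·(0.98474404 + 0.17489944·0.17400912) = 27.823928
y = r_b·(sin φ − φ·cos φ) = 27.407927·(0.17400912 − 0.17489944·0.98474404) = 0.048729

x=27.823928 y=0.048729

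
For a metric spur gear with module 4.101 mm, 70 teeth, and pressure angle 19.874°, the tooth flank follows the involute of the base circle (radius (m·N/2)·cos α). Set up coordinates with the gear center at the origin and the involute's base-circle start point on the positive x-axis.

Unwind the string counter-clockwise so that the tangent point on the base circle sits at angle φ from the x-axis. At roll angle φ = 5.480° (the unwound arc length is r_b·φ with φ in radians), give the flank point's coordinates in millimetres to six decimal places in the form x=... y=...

pitch radius r_p = m·N/2 = 4.101·70/2 = 143.535000
base radius r_b = r_p·cos α = 143.535000·cos 19.874° = 134.986413
roll angle φ = 5.480° = 0.09564404 rad
x = r_b·(cos φ + φ·sin φ) = 134.986413·(0.99542959 + 0.09564404·0.09549829) = 135.602415
y = r_b·(sin φ − φ·cos φ) = 134.986413·(0.09549829 − 0.09564404·0.99542959) = 0.039332

x=135.602415 y=0.039332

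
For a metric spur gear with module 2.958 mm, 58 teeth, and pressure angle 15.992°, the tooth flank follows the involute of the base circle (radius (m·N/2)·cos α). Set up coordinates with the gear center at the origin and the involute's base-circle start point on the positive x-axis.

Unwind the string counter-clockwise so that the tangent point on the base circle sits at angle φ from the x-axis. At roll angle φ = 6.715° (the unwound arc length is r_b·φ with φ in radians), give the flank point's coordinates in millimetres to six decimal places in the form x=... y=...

pitch radius r_p = m·N/2 = 2.958·58/2 = 85.782000
base radius r_b = r_p·cos α = 85.782000·cos 15.992° = 82.462251
roll angle φ = 6.715° = 0.11719886 rad
x = r_b·(cos φ + φ·sin φ) = 82.462251·(0.99314007 + 0.11719886·0.11693074) = 83.026641
y = r_b·(sin φ − φ·cos φ) = 82.462251·(0.11693074 − 0.11719886·0.99314007) = 0.044188

x=83.026641 y=0.044188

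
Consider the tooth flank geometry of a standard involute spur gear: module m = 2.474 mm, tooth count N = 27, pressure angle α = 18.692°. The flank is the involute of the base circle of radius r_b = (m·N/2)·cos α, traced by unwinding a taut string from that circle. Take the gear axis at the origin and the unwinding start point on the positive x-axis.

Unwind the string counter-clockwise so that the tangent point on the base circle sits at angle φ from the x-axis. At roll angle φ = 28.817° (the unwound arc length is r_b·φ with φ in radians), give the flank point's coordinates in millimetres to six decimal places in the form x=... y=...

x=35.389348 y=1.308072

pitch radius r_p = m·N/2 = 2.474·27/2 = 33.399000
base radius r_b = r_p·cos α = 33.399000·cos 18.692° = 31.637371
roll angle φ = 28.817° = 0.50295153 rad
x = r_b·(cos φ + φ·sin φ) = 31.637371·(0.87616370 + 0.50295153·0.48201366) = 35.389348
y = r_b·(sin φ − φ·cos φ) = 31.637371·(0.48201366 − 0.50295153·0.87616370) = 1.308072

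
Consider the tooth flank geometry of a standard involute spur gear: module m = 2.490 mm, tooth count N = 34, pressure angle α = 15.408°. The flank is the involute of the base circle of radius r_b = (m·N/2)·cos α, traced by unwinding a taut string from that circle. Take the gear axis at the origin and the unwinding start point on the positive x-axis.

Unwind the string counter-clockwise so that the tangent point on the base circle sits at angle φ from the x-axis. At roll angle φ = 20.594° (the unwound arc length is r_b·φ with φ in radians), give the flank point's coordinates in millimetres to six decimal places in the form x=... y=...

x=43.360132 y=0.623539

pitch radius r_p = m·N/2 = 2.490·34/2 = 42.330000
base radius r_b = r_p·cos α = 42.330000·cos 15.408° = 40.808589
roll angle φ = 20.594° = 0.35943311 rad
x = r_b·(cos φ + φ·sin φ) = 40.808589·(0.93609638 + 0.35943311·0.35174362) = 43.360132
y = r_b·(sin φ − φ·cos φ) = 40.808589·(0.35174362 − 0.35943311·0.93609638) = 0.623539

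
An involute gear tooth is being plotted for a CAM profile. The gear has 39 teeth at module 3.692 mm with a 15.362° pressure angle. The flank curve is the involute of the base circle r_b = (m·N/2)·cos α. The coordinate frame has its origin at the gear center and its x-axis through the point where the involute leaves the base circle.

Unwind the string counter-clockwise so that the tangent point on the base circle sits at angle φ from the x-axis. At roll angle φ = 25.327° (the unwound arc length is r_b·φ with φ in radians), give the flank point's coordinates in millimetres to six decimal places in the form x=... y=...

pitch radius r_p = m·N/2 = 3.692·39/2 = 71.994000
base radius r_b = r_p·cos α = 71.994000·cos 15.362° = 69.421749
roll angle φ = 25.327° = 0.44203954 rad
x = r_b·(cos φ + φ·sin φ) = 69.421749·(0.90388106 + 0.44203954·0.42778385) = 75.876475
y = r_b·(sin φ − φ·cos φ) = 69.421749·(0.42778385 − 0.44203954·0.90388106) = 1.959962

x=75.876475 y=1.959962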